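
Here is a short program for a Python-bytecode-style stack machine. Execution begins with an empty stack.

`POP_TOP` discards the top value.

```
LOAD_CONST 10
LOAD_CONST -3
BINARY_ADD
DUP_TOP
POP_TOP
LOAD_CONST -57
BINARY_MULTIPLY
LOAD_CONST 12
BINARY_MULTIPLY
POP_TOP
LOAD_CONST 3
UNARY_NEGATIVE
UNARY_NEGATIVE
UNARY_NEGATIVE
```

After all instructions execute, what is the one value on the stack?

LOAD_CONST 10   : [10]
LOAD_CONST -3   : [10, -3]
BINARY_ADD      : [7]
DUP_TOP         : [7, 7]
POP_TOP         : [7]
LOAD_CONST -57  : [7, -57]
BINARY_MULTIPLY : [-399]
LOAD_CONST 12   : [-399, 12]
BINARY_MULTIPLY : [-4788]
POP_TOP         : []
LOAD_CONST 3    : [3]
UNARY_NEGATIVE  : [-3]
UNARY_NEGATIVE  : [3]
UNARY_NEGATIVE  : [-3]

-3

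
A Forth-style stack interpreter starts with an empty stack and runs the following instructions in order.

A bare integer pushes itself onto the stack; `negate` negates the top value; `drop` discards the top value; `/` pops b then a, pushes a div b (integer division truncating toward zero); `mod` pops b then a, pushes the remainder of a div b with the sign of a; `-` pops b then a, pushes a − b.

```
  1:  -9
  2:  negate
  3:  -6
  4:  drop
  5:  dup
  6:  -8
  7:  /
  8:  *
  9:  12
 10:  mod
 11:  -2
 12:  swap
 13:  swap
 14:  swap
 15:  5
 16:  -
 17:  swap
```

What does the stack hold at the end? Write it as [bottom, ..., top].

-9     : [-9]
negate : [9]
-6     : [9, -6]
drop   : [9]
dup    : [9, 9]
-8     : [9, 9, -8]
/      : [9, -1]
*      : [-9]
12     : [-9, 12]
mod    : [-9]
-2     : [-9, -2]
swap   : [-2, -9]
swap   : [-9, -2]
swap   : [-2, -9]
5      : [-2, -9, 5]
-      : [-2, -14]
swap   : [-14, -2]

[-14, -2]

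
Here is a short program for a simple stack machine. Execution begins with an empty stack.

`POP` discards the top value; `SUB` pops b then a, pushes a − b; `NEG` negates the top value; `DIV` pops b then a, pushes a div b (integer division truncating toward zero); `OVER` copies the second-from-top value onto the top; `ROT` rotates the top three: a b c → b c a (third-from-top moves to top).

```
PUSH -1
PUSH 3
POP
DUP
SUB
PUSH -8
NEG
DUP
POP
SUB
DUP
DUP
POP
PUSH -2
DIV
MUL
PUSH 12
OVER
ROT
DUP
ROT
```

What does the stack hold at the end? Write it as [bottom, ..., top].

[12, -32, -32, -32]

PUSH -1 -> [-1]
PUSH 3  -> [-1, 3]
POP     -> [-1]
DUP     -> [-1, -1]
SUB     -> [0]
PUSH -8 -> [0, -8]
NEG     -> [0, 8]
DUP     -> [0, 8, 8]
POP     -> [0, 8]
SUB     -> [-8]
DUP     -> [-8, -8]
DUP     -> [-8, -8, -8]
POP     -> [-8, -8]
PUSH -2 -> [-8, -8, -2]
DIV     -> [-8, 4]
MUL     -> [-32]
PUSH 12 -> [-32, 12]
OVER    -> [-32, 12, -32]
ROT     -> [12, -32, -32]
DUP     -> [12, -32, -32, -32]
ROT     -> [12, -32, -32, -32]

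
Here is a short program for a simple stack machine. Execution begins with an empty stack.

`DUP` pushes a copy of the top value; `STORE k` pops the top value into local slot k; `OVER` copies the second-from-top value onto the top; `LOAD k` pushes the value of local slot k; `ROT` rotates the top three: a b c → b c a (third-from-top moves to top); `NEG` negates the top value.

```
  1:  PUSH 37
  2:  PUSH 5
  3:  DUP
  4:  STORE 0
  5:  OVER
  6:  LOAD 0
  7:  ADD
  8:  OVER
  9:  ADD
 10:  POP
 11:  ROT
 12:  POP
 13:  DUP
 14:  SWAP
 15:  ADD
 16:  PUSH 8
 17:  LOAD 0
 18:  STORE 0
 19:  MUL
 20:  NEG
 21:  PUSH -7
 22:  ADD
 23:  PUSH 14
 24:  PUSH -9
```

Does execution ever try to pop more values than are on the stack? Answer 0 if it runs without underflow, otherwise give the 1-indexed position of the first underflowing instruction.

PUSH 37 → 37
PUSH 5  → 37 5
DUP     → 37 5 5
STORE 0 → 37 5
OVER    → 37 5 37
LOAD 0  → 37 5 37 5
ADD     → 37 5 42
OVER    → 37 5 42 5
ADD     → 37 5 47
POP     → 37 5
ROT  — needs 3 operands, stack has 2 → underflow

11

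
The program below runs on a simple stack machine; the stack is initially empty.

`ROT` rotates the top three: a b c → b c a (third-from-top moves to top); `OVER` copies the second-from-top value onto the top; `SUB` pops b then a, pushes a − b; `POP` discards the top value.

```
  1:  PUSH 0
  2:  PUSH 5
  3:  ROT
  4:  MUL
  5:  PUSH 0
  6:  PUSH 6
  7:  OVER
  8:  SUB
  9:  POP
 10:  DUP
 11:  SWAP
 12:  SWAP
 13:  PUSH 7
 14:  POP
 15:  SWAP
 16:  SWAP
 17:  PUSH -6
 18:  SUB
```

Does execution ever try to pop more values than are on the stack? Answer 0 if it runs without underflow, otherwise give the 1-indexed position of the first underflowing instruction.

PUSH 0 -> 0
PUSH 5 -> 0 5
ROT  — needs 3 operands, stack has 2 → underflow

3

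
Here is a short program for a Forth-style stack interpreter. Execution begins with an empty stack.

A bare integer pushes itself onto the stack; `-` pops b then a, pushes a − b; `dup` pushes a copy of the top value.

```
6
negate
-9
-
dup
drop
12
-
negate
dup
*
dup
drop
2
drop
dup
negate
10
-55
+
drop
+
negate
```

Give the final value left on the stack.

6      -> 6
negate -> -6
-9     -> -6 -9
-      -> 3
dup    -> 3 3
drop   -> 3
12     -> 3 12
-      -> -9
negate -> 9
dup    -> 9 9
*      -> 81
dup    -> 81 81
drop   -> 81
2      -> 81 2
drop   -> 81
dup    -> 81 81
negate -> 81 -81
10     -> 81 -81 10
-55    -> 81 -81 10 -55
+      -> 81 -81 -45
drop   -> 81 -81
+      -> 0
negate -> 0

0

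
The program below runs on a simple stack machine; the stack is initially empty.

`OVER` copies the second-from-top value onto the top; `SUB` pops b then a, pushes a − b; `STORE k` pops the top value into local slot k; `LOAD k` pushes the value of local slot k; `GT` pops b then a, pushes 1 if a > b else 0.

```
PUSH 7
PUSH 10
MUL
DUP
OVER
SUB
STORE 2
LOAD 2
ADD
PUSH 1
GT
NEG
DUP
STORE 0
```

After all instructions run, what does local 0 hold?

PUSH 7  → 7
PUSH 10 → 7 10
MUL     → 70
DUP     → 70 70
OVER    → 70 70 70
SUB     → 70 0
STORE 2 → 70
LOAD 2  → 70 0
ADD     → 70
PUSH 1  → 70 1
GT      → 1
NEG     → -1
DUP     → -1 -1
STORE 0 → -1

-1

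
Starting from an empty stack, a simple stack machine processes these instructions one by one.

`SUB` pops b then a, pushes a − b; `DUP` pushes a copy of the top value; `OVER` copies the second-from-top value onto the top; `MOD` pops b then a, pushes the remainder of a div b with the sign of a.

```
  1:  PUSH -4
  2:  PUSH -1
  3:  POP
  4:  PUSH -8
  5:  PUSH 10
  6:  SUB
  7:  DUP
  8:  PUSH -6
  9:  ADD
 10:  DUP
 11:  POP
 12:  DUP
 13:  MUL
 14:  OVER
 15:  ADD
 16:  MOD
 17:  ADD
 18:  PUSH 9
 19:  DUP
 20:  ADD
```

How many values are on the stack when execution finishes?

2

PUSH -4 → -4
PUSH -1 → -4 -1
POP     → -4
PUSH -8 → -4 -8
PUSH 10 → -4 -8 10
SUB     → -4 -18
DUP     → -4 -18 -18
PUSH -6 → -4 -18 -18 -6
ADD     → -4 -18 -24
DUP     → -4 -18 -24 -24
POP     → -4 -18 -24
DUP     → -4 -18 -24 -24
MUL     → -4 -18 576
OVER    → -4 -18 576 -18
ADD     → -4 -18 558
MOD     → -4 -18
ADD     → -22
PUSH 9  → -22 9
DUP     → -22 9 9
ADD     → -22 18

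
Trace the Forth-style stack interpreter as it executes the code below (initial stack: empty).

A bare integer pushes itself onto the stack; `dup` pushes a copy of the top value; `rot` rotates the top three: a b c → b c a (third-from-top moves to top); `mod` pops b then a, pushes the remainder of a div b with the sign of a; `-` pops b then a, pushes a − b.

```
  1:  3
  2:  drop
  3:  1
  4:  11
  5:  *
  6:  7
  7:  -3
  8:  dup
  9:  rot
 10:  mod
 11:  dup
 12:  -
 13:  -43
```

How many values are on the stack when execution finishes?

4

3    : 3
drop : (empty)
1    : 1
11   : 1 11
*    : 11
7    : 11 7
-3   : 11 7 -3
dup  : 11 7 -3 -3
rot  : 11 -3 -3 7
mod  : 11 -3 -3
dup  : 11 -3 -3 -3
-    : 11 -3 0
-43  : 11 -3 0 -43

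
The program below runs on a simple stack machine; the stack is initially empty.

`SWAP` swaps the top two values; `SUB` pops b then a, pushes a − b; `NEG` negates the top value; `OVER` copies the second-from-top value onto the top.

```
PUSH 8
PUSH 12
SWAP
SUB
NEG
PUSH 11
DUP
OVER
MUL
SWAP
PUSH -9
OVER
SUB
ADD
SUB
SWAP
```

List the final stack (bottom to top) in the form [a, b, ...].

PUSH 8  → [8]
PUSH 12 → [8, 12]
SWAP    → [12, 8]
SUB     → [4]
NEG     → [-4]
PUSH 11 → [-4, 11]
DUP     → [-4, 11, 11]
OVER    → [-4, 11, 11, 11]
MUL     → [-4, 11, 121]
SWAP    → [-4, 121, 11]
PUSH -9 → [-4, 121, 11, -9]
OVER    → [-4, 121, 11, -9, 11]
SUB     → [-4, 121, 11, -20]
ADD     → [-4, 121, -9]
SUB     → [-4, 130]
SWAP    → [130, -4]

[130, -4]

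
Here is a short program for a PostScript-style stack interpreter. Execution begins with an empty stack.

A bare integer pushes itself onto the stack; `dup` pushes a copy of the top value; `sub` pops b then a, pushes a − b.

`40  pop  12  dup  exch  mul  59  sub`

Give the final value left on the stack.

40   : 40
pop  : (empty)
12   : 12
dup  : 12 12
exch : 12 12
mul  : 144
59   : 144 59
sub  : 85

85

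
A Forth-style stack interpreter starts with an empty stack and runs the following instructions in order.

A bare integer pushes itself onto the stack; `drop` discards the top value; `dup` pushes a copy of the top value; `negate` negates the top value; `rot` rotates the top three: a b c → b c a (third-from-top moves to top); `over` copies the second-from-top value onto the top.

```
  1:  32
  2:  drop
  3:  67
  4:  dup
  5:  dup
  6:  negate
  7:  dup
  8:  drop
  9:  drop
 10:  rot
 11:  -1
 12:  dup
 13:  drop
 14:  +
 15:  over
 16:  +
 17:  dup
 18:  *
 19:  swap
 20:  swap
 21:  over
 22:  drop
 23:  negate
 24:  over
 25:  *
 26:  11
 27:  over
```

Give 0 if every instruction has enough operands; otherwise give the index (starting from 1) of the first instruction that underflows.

10

32     → [32]
drop   → []
67     → [67]
dup    → [67, 67]
dup    → [67, 67, 67]
negate → [67, 67, -67]
dup    → [67, 67, -67, -67]
drop   → [67, 67, -67]
drop   → [67, 67]
rot  — needs 3 operands, stack has 2 → underflow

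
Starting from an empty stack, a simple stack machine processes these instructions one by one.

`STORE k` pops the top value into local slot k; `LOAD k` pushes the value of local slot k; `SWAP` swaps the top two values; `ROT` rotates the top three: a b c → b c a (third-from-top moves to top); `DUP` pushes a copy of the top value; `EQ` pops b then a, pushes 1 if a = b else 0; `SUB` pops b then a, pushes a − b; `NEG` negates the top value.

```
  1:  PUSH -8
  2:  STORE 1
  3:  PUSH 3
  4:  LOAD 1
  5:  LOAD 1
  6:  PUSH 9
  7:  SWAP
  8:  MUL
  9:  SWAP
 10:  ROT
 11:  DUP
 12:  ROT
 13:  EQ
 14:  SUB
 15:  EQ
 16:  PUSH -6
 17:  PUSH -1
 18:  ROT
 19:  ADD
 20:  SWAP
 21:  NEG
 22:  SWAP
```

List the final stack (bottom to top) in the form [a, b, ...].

[6, -1]

PUSH -8 -> [-8]
STORE 1 -> []
PUSH 3  -> [3]
LOAD 1  -> [3, -8]
LOAD 1  -> [3, -8, -8]
PUSH 9  -> [3, -8, -8, 9]
SWAP    -> [3, -8, 9, -8]
MUL     -> [3, -8, -72]
SWAP    -> [3, -72, -8]
ROT     -> [-72, -8, 3]
DUP     -> [-72, -8, 3, 3]
ROT     -> [-72, 3, 3, -8]
EQ      -> [-72, 3, 0]
SUB     -> [-72, 3]
EQ      -> [0]
PUSH -6 -> [0, -6]
PUSH -1 -> [0, -6, -1]
ROT     -> [-6, -1, 0]
ADD     -> [-6, -1]
SWAP    -> [-1, -6]
NEG     -> [-1, 6]
SWAP    -> [6, -1]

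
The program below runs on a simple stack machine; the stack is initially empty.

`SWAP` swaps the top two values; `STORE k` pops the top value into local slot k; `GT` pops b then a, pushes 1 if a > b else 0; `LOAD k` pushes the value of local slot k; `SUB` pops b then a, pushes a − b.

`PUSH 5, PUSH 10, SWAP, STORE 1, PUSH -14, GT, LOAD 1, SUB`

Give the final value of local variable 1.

5

PUSH 5   : [5]
PUSH 10  : [5, 10]
SWAP     : [10, 5]
STORE 1  : [10]
PUSH -14 : [10, -14]
GT       : [1]
LOAD 1   : [1, 5]
SUB      : [-4]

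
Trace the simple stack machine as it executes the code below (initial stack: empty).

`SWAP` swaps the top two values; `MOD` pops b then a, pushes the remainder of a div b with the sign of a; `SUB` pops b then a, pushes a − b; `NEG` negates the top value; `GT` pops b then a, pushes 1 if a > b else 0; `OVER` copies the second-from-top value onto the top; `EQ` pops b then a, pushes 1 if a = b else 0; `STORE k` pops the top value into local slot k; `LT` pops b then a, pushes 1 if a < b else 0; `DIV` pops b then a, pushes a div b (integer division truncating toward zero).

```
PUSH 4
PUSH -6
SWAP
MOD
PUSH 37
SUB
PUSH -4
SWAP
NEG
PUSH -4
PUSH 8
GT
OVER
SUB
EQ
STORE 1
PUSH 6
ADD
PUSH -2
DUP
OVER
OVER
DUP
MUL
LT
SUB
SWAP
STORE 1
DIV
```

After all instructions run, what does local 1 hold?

PUSH 4   4
PUSH -6  4 -6
SWAP     -6 4
MOD      -2
PUSH 37  -2 37
SUB      -39
PUSH -4  -39 -4
SWAP     -4 -39
NEG      -4 39
PUSH -4  -4 39 -4
PUSH 8   -4 39 -4 8
GT       -4 39 0
OVER     -4 39 0 39
SUB      -4 39 -39
EQ       -4 0
STORE 1  -4
PUSH 6   -4 6
ADD      2
PUSH -2  2 -2
DUP      2 -2 -2
OVER     2 -2 -2 -2
OVER     2 -2 -2 -2 -2
DUP      2 -2 -2 -2 -2 -2
MUL      2 -2 -2 -2 4
LT       2 -2 -2 1
SUB      2 -2 -3
SWAP     2 -3 -2
STORE 1  2 -3
DIV      0

-2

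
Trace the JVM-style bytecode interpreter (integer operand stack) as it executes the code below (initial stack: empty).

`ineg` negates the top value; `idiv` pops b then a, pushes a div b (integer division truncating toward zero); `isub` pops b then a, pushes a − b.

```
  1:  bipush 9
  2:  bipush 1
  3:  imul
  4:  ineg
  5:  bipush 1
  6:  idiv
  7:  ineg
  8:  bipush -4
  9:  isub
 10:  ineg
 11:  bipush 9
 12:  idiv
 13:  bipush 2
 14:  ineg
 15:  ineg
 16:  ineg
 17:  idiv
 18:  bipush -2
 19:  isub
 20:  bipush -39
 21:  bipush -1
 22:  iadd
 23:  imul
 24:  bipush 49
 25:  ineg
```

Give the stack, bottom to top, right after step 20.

[2, -39]

bipush 9   → 9
bipush 1   → 9 1
imul       → 9
ineg       → -9
bipush 1   → -9 1
idiv       → -9
ineg       → 9
bipush -4  → 9 -4
isub       → 13
ineg       → -13
bipush 9   → -13 9
idiv       → -1
bipush 2   → -1 2
ineg       → -1 -2
ineg       → -1 2
ineg       → -1 -2
idiv       → 0
bipush -2  → 0 -2
isub       → 2
bipush -39 → 2 -39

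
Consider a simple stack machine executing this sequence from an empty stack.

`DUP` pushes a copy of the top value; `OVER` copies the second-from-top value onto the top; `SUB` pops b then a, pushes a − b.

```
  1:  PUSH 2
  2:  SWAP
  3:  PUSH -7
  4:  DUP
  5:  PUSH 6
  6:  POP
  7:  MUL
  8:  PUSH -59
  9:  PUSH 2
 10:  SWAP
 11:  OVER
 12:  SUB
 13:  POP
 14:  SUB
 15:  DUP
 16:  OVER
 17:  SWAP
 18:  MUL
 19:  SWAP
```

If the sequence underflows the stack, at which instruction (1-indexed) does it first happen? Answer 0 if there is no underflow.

2

PUSH 2 -> [2]
SWAP  — needs 2 operands, stack has 1 → underflow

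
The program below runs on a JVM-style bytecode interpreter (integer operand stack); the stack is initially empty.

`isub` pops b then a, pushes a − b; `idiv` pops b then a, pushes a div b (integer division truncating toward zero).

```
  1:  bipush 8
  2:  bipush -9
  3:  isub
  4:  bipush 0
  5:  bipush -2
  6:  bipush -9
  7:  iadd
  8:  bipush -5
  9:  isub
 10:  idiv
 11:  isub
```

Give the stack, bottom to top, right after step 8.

bipush 8  → 8
bipush -9 → 8 -9
isub      → 17
bipush 0  → 17 0
bipush -2 → 17 0 -2
bipush -9 → 17 0 -2 -9
iadd      → 17 0 -11
bipush -5 → 17 0 -11 -5

[17, 0, -11, -5]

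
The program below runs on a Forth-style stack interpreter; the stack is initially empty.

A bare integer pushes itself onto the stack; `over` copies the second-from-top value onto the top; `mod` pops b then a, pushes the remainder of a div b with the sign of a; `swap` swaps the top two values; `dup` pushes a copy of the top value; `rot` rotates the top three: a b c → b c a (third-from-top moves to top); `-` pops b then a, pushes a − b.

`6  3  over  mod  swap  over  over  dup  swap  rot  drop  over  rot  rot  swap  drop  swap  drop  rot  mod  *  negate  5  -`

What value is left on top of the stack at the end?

6      -> 6
3      -> 6 3
over   -> 6 3 6
mod    -> 6 3
swap   -> 3 6
over   -> 3 6 3
over   -> 3 6 3 6
dup    -> 3 6 3 6 6
swap   -> 3 6 3 6 6
rot    -> 3 6 6 6 3
drop   -> 3 6 6 6
over   -> 3 6 6 6 6
rot    -> 3 6 6 6 6
rot    -> 3 6 6 6 6
swap   -> 3 6 6 6 6
drop   -> 3 6 6 6
swap   -> 3 6 6 6
drop   -> 3 6 6
rot    -> 6 6 3
mod    -> 6 0
*      -> 0
negate -> 0
5      -> 0 5
-      -> -5

-5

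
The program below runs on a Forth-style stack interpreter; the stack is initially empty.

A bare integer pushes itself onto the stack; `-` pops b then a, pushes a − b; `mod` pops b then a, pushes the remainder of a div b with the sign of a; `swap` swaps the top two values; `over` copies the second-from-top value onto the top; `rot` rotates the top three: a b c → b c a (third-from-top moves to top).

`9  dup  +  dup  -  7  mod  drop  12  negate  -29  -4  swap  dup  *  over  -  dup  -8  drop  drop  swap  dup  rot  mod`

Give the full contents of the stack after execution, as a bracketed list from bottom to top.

[-12, -4, -4]

9       9
dup     9 9
+       18
dup     18 18
-       0
7       0 7
mod     0
drop    (empty)
12      12
negate  -12
-29     -12 -29
-4      -12 -29 -4
swap    -12 -4 -29
dup     -12 -4 -29 -29
*       -12 -4 841
over    -12 -4 841 -4
-       -12 -4 845
dup     -12 -4 845 845
-8      -12 -4 845 845 -8
drop    -12 -4 845 845
drop    -12 -4 845
swap    -12 845 -4
dup     -12 845 -4 -4
rot     -12 -4 -4 845
mod     -12 -4 -4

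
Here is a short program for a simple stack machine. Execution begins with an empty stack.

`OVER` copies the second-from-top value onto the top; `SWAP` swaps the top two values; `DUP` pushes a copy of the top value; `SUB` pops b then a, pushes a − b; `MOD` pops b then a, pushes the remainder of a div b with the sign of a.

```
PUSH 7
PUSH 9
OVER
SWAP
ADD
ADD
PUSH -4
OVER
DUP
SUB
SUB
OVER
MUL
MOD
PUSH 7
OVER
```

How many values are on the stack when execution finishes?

PUSH 7  → 7
PUSH 9  → 7 9
OVER    → 7 9 7
SWAP    → 7 7 9
ADD     → 7 16
ADD     → 23
PUSH -4 → 23 -4
OVER    → 23 -4 23
DUP     → 23 -4 23 23
SUB     → 23 -4 0
SUB     → 23 -4
OVER    → 23 -4 23
MUL     → 23 -92
MOD     → 23
PUSH 7  → 23 7
OVER    → 23 7 23

3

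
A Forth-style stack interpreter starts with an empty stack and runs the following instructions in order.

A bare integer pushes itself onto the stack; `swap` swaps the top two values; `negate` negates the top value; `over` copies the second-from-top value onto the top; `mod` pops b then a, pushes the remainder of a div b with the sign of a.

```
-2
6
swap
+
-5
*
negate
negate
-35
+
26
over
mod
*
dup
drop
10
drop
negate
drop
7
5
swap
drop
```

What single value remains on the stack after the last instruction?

5

-2     → -2
6      → -2 6
swap   → 6 -2
+      → 4
-5     → 4 -5
*      → -20
negate → 20
negate → -20
-35    → -20 -35
+      → -55
26     → -55 26
over   → -55 26 -55
mod    → -55 26
*      → -1430
dup    → -1430 -1430
drop   → -1430
10     → -1430 10
drop   → -1430
negate → 1430
drop   → (empty)
7      → 7
5      → 7 5
swap   → 5 7
drop   → 5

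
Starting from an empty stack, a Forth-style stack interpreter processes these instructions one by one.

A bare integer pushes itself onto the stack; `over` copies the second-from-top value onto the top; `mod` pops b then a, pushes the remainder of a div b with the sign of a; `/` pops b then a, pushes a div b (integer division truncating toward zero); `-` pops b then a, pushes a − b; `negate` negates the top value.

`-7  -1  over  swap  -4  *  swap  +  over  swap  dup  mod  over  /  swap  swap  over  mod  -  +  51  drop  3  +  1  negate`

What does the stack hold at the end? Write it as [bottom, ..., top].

-7     : -7
-1     : -7 -1
over   : -7 -1 -7
swap   : -7 -7 -1
-4     : -7 -7 -1 -4
*      : -7 -7 4
swap   : -7 4 -7
+      : -7 -3
over   : -7 -3 -7
swap   : -7 -7 -3
dup    : -7 -7 -3 -3
mod    : -7 -7 0
over   : -7 -7 0 -7
/      : -7 -7 0
swap   : -7 0 -7
swap   : -7 -7 0
over   : -7 -7 0 -7
mod    : -7 -7 0
-      : -7 -7
+      : -14
51     : -14 51
drop   : -14
3      : -14 3
+      : -11
1      : -11 1
negate : -11 -1

[-11, -1]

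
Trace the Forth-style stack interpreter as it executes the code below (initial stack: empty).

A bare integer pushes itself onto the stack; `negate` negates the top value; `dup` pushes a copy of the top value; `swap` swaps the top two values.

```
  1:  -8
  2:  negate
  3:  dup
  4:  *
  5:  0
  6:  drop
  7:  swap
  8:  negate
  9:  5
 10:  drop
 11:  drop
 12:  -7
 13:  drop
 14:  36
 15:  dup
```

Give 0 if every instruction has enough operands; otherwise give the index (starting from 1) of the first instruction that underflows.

7

-8     → -8
negate → 8
dup    → 8 8
*      → 64
0      → 64 0
drop   → 64
swap  — needs 2 operands, stack has 1 → underflow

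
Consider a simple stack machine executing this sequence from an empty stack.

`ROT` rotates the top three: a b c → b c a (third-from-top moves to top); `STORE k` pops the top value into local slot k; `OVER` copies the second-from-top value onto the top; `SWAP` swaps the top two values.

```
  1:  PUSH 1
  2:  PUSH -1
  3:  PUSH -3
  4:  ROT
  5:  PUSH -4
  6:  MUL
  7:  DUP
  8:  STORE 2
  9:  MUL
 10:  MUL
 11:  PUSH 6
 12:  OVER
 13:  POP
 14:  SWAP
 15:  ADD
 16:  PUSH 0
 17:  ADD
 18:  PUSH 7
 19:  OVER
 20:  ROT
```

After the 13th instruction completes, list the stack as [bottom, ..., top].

PUSH 1   1
PUSH -1  1 -1
PUSH -3  1 -1 -3
ROT      -1 -3 1
PUSH -4  -1 -3 1 -4
MUL      -1 -3 -4
DUP      -1 -3 -4 -4
STORE 2  -1 -3 -4
MUL      -1 12
MUL      -12
PUSH 6   -12 6
OVER     -12 6 -12
POP      -12 6

[-12, 6]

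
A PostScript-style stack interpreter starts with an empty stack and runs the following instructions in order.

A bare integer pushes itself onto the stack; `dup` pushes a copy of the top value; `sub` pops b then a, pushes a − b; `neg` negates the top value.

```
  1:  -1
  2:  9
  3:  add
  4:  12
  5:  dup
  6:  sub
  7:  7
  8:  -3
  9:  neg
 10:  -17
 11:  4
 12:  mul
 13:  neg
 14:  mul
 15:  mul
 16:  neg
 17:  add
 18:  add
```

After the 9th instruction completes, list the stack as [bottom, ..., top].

[8, 0, 7, 3]

-1  → [-1]
9   → [-1, 9]
add → [8]
12  → [8, 12]
dup → [8, 12, 12]
sub → [8, 0]
7   → [8, 0, 7]
-3  → [8, 0, 7, -3]
neg → [8, 0, 7, 3]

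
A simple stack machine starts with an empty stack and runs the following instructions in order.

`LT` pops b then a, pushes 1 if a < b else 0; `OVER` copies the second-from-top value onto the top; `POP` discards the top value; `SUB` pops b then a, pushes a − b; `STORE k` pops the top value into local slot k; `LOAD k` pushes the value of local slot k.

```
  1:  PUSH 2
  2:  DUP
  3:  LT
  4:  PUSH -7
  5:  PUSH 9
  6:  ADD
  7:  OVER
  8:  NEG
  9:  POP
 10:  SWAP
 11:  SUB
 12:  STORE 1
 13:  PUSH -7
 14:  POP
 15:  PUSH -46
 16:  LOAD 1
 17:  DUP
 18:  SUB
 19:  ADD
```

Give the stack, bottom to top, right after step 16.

[-46, 2]

PUSH 2   : [2]
DUP      : [2, 2]
LT       : [0]
PUSH -7  : [0, -7]
PUSH 9   : [0, -7, 9]
ADD      : [0, 2]
OVER     : [0, 2, 0]
NEG      : [0, 2, 0]
POP      : [0, 2]
SWAP     : [2, 0]
SUB      : [2]
STORE 1  : []
PUSH -7  : [-7]
POP      : []
PUSH -46 : [-46]
LOAD 1   : [-46, 2]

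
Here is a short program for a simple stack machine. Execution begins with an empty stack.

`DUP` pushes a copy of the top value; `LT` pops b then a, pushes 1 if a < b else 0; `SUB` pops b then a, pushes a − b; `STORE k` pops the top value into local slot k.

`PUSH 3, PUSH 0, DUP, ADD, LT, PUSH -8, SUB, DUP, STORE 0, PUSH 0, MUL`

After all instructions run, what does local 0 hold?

8

PUSH 3  -> [3]
PUSH 0  -> [3, 0]
DUP     -> [3, 0, 0]
ADD     -> [3, 0]
LT      -> [0]
PUSH -8 -> [0, -8]
SUB     -> [8]
DUP     -> [8, 8]
STORE 0 -> [8]
PUSH 0  -> [8, 0]
MUL     -> [0]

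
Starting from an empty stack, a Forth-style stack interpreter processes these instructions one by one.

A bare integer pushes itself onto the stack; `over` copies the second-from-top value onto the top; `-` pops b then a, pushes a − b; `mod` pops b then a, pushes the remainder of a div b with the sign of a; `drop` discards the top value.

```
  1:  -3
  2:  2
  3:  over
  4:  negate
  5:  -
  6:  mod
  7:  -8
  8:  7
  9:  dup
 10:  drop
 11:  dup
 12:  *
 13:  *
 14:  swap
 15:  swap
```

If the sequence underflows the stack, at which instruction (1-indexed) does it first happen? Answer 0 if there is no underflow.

-3     -> [-3]
2      -> [-3, 2]
over   -> [-3, 2, -3]
negate -> [-3, 2, 3]
-      -> [-3, -1]
mod    -> [0]
-8     -> [0, -8]
7      -> [0, -8, 7]
dup    -> [0, -8, 7, 7]
drop   -> [0, -8, 7]
dup    -> [0, -8, 7, 7]
*      -> [0, -8, 49]
*      -> [0, -392]
swap   -> [-392, 0]
swap   -> [0, -392]

0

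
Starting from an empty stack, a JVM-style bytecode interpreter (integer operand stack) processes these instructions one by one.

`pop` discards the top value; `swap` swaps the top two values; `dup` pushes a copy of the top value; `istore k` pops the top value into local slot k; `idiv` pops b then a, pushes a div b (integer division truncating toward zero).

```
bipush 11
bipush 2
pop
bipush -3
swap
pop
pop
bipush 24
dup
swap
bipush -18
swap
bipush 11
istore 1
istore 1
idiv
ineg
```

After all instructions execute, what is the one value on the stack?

bipush 11  -> [11]
bipush 2   -> [11, 2]
pop        -> [11]
bipush -3  -> [11, -3]
swap       -> [-3, 11]
pop        -> [-3]
pop        -> []
bipush 24  -> [24]
dup        -> [24, 24]
swap       -> [24, 24]
bipush -18 -> [24, 24, -18]
swap       -> [24, -18, 24]
bipush 11  -> [24, -18, 24, 11]
istore 1   -> [24, -18, 24]
istore 1   -> [24, -18]
idiv       -> [-1]
ineg       -> [1]

1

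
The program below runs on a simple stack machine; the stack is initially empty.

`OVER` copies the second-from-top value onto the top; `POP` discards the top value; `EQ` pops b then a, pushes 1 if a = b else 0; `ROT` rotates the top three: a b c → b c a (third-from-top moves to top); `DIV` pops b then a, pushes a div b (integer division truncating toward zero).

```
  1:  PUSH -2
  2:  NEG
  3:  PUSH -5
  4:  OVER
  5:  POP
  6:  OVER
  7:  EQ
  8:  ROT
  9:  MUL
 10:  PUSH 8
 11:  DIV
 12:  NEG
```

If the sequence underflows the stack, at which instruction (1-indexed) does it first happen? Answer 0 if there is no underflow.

8

PUSH -2 -> -2
NEG     -> 2
PUSH -5 -> 2 -5
OVER    -> 2 -5 2
POP     -> 2 -5
OVER    -> 2 -5 2
EQ      -> 2 0
ROT  — needs 3 operands, stack has 2 → underflow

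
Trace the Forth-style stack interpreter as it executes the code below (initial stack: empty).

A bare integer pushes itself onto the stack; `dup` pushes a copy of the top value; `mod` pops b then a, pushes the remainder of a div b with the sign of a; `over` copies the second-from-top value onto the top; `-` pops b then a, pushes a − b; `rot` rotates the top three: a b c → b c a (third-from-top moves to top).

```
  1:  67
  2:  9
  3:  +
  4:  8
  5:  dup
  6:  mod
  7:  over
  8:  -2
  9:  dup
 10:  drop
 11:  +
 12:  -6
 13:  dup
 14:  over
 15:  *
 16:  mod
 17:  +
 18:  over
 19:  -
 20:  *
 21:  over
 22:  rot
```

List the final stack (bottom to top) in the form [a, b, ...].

67   → [67]
9    → [67, 9]
+    → [76]
8    → [76, 8]
dup  → [76, 8, 8]
mod  → [76, 0]
over → [76, 0, 76]
-2   → [76, 0, 76, -2]
dup  → [76, 0, 76, -2, -2]
drop → [76, 0, 76, -2]
+    → [76, 0, 74]
-6   → [76, 0, 74, -6]
dup  → [76, 0, 74, -6, -6]
over → [76, 0, 74, -6, -6, -6]
*    → [76, 0, 74, -6, 36]
mod  → [76, 0, 74, -6]
+    → [76, 0, 68]
over → [76, 0, 68, 0]
-    → [76, 0, 68]
*    → [76, 0]
over → [76, 0, 76]
rot  → [0, 76, 76]

[0, 76, 76]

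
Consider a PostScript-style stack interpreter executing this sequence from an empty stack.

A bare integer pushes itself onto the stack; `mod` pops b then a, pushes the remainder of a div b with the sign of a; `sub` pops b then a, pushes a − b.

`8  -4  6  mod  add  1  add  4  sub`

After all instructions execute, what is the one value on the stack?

8   -> 8
-4  -> 8 -4
6   -> 8 -4 6
mod -> 8 -4
add -> 4
1   -> 4 1
add -> 5
4   -> 5 4
sub -> 1

1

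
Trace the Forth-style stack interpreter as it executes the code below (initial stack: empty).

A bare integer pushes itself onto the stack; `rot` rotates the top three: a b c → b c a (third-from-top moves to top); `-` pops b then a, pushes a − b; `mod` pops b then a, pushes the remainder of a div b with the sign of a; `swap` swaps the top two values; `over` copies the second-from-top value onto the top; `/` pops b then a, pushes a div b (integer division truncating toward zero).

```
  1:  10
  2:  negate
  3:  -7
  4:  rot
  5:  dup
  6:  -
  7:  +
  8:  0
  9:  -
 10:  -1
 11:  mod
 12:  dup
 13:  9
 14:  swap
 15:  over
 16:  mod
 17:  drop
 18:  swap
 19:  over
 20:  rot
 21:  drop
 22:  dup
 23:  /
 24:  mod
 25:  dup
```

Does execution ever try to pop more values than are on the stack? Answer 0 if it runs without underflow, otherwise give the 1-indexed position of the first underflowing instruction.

10     → 10
negate → -10
-7     → -10 -7
rot  — needs 3 operands, stack has 2 → underflow

4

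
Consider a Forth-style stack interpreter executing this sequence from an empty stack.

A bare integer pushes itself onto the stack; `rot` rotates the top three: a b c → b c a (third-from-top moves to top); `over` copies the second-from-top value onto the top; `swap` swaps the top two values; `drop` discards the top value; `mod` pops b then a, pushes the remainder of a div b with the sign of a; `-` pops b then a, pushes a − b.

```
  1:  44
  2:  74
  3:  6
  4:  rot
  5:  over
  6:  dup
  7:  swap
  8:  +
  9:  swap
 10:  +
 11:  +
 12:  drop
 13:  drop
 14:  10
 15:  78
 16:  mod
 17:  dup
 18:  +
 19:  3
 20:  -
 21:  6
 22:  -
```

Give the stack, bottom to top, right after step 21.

44    44
74    44 74
6     44 74 6
rot   74 6 44
over  74 6 44 6
dup   74 6 44 6 6
swap  74 6 44 6 6
+     74 6 44 12
swap  74 6 12 44
+     74 6 56
+     74 62
drop  74
drop  (empty)
10    10
78    10 78
mod   10
dup   10 10
+     20
3     20 3
-     17
6     17 6

[17, 6]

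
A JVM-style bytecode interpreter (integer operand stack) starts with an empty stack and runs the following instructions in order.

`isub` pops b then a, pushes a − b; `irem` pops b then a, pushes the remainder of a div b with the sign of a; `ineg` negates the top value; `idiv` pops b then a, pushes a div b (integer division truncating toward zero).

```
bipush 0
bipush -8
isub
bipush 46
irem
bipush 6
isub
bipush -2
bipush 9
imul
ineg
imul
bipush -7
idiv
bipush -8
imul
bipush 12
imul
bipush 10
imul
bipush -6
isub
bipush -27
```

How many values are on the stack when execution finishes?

2

bipush 0   → [0]
bipush -8  → [0, -8]
isub       → [8]
bipush 46  → [8, 46]
irem       → [8]
bipush 6   → [8, 6]
isub       → [2]
bipush -2  → [2, -2]
bipush 9   → [2, -2, 9]
imul       → [2, -18]
ineg       → [2, 18]
imul       → [36]
bipush -7  → [36, -7]
idiv       → [-5]
bipush -8  → [-5, -8]
imul       → [40]
bipush 12  → [40, 12]
imul       → [480]
bipush 10  → [480, 10]
imul       → [4800]
bipush -6  → [4800, -6]
isub       → [4806]
bipush -27 → [4806, -27]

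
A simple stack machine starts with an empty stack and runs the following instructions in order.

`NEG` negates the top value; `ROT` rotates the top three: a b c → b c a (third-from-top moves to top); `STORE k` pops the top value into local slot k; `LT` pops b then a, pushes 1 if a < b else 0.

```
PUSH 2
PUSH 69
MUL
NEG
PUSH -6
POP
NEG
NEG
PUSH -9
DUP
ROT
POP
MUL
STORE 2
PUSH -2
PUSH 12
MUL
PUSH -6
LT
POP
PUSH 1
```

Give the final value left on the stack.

1

PUSH 2  -> 2
PUSH 69 -> 2 69
MUL     -> 138
NEG     -> -138
PUSH -6 -> -138 -6
POP     -> -138
NEG     -> 138
NEG     -> -138
PUSH -9 -> -138 -9
DUP     -> -138 -9 -9
ROT     -> -9 -9 -138
POP     -> -9 -9
MUL     -> 81
STORE 2 -> (empty)
PUSH -2 -> -2
PUSH 12 -> -2 12
MUL     -> -24
PUSH -6 -> -24 -6
LT      -> 1
POP     -> (empty)
PUSH 1  -> 1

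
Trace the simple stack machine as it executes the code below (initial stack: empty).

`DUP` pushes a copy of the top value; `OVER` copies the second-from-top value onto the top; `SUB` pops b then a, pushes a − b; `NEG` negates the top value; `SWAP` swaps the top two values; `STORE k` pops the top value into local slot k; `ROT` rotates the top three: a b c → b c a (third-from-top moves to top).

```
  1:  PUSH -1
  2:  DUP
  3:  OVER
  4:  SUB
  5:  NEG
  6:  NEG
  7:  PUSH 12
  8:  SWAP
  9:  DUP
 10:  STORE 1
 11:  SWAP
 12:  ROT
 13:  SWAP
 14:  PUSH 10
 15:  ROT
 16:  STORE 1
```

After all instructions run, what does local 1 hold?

-1

PUSH -1 : [-1]
DUP     : [-1, -1]
OVER    : [-1, -1, -1]
SUB     : [-1, 0]
NEG     : [-1, 0]
NEG     : [-1, 0]
PUSH 12 : [-1, 0, 12]
SWAP    : [-1, 12, 0]
DUP     : [-1, 12, 0, 0]
STORE 1 : [-1, 12, 0]
SWAP    : [-1, 0, 12]
ROT     : [0, 12, -1]
SWAP    : [0, -1, 12]
PUSH 10 : [0, -1, 12, 10]
ROT     : [0, 12, 10, -1]
STORE 1 : [0, 12, 10]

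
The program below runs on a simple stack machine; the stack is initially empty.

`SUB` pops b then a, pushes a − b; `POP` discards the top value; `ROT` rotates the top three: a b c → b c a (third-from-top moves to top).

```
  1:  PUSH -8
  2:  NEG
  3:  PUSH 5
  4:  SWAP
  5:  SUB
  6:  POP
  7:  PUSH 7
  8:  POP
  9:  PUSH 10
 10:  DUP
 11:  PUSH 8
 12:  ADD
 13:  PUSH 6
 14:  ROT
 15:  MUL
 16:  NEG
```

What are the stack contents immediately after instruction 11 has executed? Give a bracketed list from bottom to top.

[10, 10, 8]

PUSH -8  [-8]
NEG      [8]
PUSH 5   [8, 5]
SWAP     [5, 8]
SUB      [-3]
POP      []
PUSH 7   [7]
POP      []
PUSH 10  [10]
DUP      [10, 10]
PUSH 8   [10, 10, 8]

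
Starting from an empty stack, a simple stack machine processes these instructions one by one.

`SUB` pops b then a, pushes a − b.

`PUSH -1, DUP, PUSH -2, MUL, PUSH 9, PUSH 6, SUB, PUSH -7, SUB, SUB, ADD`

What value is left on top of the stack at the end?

-9

PUSH -1 : -1
DUP     : -1 -1
PUSH -2 : -1 -1 -2
MUL     : -1 2
PUSH 9  : -1 2 9
PUSH 6  : -1 2 9 6
SUB     : -1 2 3
PUSH -7 : -1 2 3 -7
SUB     : -1 2 10
SUB     : -1 -8
ADD     : -9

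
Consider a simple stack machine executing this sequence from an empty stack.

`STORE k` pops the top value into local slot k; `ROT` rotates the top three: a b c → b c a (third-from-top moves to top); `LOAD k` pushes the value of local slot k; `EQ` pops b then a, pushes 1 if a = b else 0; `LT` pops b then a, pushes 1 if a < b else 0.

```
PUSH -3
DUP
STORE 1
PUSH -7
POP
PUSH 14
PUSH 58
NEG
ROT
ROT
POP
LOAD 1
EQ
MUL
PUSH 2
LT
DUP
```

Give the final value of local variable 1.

PUSH -3 -> -3
DUP     -> -3 -3
STORE 1 -> -3
PUSH -7 -> -3 -7
POP     -> -3
PUSH 14 -> -3 14
PUSH 58 -> -3 14 58
NEG     -> -3 14 -58
ROT     -> 14 -58 -3
ROT     -> -58 -3 14
POP     -> -58 -3
LOAD 1  -> -58 -3 -3
EQ      -> -58 1
MUL     -> -58
PUSH 2  -> -58 2
LT      -> 1
DUP     -> 1 1

-3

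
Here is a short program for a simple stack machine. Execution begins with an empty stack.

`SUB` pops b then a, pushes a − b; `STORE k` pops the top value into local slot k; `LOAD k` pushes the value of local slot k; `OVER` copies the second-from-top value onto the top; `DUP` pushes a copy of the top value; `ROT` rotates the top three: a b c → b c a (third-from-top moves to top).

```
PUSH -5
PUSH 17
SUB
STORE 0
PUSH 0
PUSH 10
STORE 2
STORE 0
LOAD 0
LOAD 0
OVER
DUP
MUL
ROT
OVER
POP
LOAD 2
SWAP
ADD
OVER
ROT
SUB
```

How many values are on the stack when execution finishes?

3

PUSH -5 → -5
PUSH 17 → -5 17
SUB     → -22
STORE 0 → (empty)
PUSH 0  → 0
PUSH 10 → 0 10
STORE 2 → 0
STORE 0 → (empty)
LOAD 0  → 0
LOAD 0  → 0 0
OVER    → 0 0 0
DUP     → 0 0 0 0
MUL     → 0 0 0
ROT     → 0 0 0
OVER    → 0 0 0 0
POP     → 0 0 0
LOAD 2  → 0 0 0 10
SWAP    → 0 0 10 0
ADD     → 0 0 10
OVER    → 0 0 10 0
ROT     → 0 10 0 0
SUB     → 0 10 0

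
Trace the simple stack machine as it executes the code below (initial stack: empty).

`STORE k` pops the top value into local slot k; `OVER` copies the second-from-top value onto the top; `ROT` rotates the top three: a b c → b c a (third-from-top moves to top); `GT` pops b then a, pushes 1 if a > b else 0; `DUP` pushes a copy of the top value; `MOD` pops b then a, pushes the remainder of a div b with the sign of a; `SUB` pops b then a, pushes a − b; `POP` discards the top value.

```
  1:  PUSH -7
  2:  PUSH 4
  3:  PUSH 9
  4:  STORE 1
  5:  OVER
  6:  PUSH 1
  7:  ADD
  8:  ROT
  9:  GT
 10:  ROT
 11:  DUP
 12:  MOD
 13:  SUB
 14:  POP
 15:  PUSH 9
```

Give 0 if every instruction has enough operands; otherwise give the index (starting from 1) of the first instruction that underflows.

10

PUSH -7 → -7
PUSH 4  → -7 4
PUSH 9  → -7 4 9
STORE 1 → -7 4
OVER    → -7 4 -7
PUSH 1  → -7 4 -7 1
ADD     → -7 4 -6
ROT     → 4 -6 -7
GT      → 4 1
ROT  — needs 3 operands, stack has 2 → underflow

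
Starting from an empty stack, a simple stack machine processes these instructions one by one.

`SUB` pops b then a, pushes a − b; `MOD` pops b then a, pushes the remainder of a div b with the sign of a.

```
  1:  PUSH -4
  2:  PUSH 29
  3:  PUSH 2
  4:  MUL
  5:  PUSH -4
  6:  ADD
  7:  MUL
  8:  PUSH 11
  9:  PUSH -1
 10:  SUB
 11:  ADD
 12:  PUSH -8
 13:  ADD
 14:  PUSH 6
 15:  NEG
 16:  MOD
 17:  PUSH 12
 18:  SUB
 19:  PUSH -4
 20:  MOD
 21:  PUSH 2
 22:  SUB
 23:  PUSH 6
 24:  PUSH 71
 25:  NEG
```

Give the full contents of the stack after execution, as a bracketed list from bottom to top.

[-4, 6, -71]

PUSH -4 → [-4]
PUSH 29 → [-4, 29]
PUSH 2  → [-4, 29, 2]
MUL     → [-4, 58]
PUSH -4 → [-4, 58, -4]
ADD     → [-4, 54]
MUL     → [-216]
PUSH 11 → [-216, 11]
PUSH -1 → [-216, 11, -1]
SUB     → [-216, 12]
ADD     → [-204]
PUSH -8 → [-204, -8]
ADD     → [-212]
PUSH 6  → [-212, 6]
NEG     → [-212, -6]
MOD     → [-2]
PUSH 12 → [-2, 12]
SUB     → [-14]
PUSH -4 → [-14, -4]
MOD     → [-2]
PUSH 2  → [-2, 2]
SUB     → [-4]
PUSH 6  → [-4, 6]
PUSH 71 → [-4, 6, 71]
NEG     → [-4, 6, -71]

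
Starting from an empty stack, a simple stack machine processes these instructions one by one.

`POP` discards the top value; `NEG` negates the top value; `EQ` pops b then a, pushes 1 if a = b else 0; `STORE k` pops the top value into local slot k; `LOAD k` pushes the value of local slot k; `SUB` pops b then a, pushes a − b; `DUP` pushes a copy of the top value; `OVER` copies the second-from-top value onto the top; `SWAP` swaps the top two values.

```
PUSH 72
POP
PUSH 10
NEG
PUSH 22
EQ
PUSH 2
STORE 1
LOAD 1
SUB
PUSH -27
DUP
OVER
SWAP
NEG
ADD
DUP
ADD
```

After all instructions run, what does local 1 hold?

PUSH 72  : 72
POP      : (empty)
PUSH 10  : 10
NEG      : -10
PUSH 22  : -10 22
EQ       : 0
PUSH 2   : 0 2
STORE 1  : 0
LOAD 1   : 0 2
SUB      : -2
PUSH -27 : -2 -27
DUP      : -2 -27 -27
OVER     : -2 -27 -27 -27
SWAP     : -2 -27 -27 -27
NEG      : -2 -27 -27 27
ADD      : -2 -27 0
DUP      : -2 -27 0 0
ADD      : -2 -27 0

2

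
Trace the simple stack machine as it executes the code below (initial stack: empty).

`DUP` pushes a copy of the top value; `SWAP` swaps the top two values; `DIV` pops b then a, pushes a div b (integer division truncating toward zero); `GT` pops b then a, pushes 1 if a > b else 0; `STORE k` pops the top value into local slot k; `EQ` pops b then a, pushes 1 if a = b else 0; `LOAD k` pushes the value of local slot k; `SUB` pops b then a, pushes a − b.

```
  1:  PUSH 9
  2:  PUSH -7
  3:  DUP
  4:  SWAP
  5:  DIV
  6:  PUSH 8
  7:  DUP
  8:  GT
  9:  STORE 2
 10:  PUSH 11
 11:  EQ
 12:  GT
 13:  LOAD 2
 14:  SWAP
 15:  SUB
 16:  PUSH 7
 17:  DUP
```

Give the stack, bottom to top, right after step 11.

PUSH 9   [9]
PUSH -7  [9, -7]
DUP      [9, -7, -7]
SWAP     [9, -7, -7]
DIV      [9, 1]
PUSH 8   [9, 1, 8]
DUP      [9, 1, 8, 8]
GT       [9, 1, 0]
STORE 2  [9, 1]
PUSH 11  [9, 1, 11]
EQ       [9, 0]

[9, 0]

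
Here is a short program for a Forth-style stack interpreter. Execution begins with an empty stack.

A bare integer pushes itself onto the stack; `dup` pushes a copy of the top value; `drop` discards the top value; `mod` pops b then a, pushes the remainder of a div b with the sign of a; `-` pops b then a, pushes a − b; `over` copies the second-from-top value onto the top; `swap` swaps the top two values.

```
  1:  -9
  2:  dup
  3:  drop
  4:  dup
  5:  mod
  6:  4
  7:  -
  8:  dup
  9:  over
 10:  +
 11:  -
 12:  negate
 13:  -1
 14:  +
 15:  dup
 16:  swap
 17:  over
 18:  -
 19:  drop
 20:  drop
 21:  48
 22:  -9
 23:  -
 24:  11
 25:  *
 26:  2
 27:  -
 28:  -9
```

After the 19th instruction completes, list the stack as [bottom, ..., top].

-9      [-9]
dup     [-9, -9]
drop    [-9]
dup     [-9, -9]
mod     [0]
4       [0, 4]
-       [-4]
dup     [-4, -4]
over    [-4, -4, -4]
+       [-4, -8]
-       [4]
negate  [-4]
-1      [-4, -1]
+       [-5]
dup     [-5, -5]
swap    [-5, -5]
over    [-5, -5, -5]
-       [-5, 0]
drop    [-5]

[-5]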